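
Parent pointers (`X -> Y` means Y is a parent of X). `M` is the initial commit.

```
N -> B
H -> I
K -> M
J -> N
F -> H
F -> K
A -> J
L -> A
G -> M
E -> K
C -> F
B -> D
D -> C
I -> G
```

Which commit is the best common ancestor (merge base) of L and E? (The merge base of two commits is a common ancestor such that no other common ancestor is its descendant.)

Ancestors of L: {A, B, C, D, F, G, H, I, J, K, L, M, N}.
Ancestors of E: {E, K, M}.
Common ancestors: {K, M}.
Among these, K is not an ancestor of any other common ancestor — it is the merge base.

K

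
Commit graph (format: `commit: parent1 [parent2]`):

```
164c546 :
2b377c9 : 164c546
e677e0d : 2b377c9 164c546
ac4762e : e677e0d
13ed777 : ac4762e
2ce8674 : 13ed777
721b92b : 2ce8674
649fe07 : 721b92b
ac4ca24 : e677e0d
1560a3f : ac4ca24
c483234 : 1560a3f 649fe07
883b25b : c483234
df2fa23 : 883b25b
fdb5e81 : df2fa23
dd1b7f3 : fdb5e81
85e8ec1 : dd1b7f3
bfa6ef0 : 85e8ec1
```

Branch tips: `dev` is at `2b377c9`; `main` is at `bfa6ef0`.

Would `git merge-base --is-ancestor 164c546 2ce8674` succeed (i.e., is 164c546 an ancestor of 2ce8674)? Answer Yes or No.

Ancestors of 2ce8674 (commits reachable by following parents): {13ed777, 164c546, 2b377c9, 2ce8674, ac4762e, e677e0d}.
164c546 is in that set, so it is an ancestor of 2ce8674.

Yes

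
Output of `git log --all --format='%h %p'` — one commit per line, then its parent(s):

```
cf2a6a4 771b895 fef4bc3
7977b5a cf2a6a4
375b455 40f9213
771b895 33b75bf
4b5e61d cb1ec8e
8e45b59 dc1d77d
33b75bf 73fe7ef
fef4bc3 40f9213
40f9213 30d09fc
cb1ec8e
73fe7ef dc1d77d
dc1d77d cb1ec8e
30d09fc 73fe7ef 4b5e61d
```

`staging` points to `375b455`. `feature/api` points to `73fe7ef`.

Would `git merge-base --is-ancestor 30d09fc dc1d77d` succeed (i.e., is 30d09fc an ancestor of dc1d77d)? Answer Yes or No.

Ancestors of dc1d77d: {cb1ec8e, dc1d77d}.
30d09fc is not in that set, so it is not an ancestor of dc1d77d.

No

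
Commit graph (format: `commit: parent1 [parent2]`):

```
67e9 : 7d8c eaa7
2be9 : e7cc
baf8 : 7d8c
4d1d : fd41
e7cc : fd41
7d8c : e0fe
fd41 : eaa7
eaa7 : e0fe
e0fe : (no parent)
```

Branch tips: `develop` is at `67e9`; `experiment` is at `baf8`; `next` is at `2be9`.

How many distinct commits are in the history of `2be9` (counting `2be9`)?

Walking parent pointers from 2be9: reachable set = {2be9, e0fe, e7cc, eaa7, fd41}.
That is 5 commits.

5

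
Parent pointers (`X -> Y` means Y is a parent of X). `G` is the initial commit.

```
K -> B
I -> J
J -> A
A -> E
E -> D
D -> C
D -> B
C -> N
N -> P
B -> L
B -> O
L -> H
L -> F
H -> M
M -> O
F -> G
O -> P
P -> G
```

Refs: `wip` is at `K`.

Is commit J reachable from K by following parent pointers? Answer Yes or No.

Ancestors of K: {B, F, G, H, K, L, M, O, P}.
J is not in that set, so it is not an ancestor of K.

No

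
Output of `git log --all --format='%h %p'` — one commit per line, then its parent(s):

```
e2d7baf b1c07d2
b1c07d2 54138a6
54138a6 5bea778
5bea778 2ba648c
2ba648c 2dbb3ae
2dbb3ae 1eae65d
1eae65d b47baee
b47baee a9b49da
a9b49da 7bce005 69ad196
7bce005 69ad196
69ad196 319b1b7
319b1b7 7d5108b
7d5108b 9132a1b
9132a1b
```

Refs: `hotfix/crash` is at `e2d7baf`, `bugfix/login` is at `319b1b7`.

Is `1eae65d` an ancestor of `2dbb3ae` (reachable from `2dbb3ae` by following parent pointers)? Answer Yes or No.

Yes

Ancestors of 2dbb3ae (commits reachable by following parents): {1eae65d, 2dbb3ae, 319b1b7, 69ad196, 7bce005, 7d5108b, 9132a1b, a9b49da, b47baee}.
1eae65d is in that set, so it is an ancestor of 2dbb3ae.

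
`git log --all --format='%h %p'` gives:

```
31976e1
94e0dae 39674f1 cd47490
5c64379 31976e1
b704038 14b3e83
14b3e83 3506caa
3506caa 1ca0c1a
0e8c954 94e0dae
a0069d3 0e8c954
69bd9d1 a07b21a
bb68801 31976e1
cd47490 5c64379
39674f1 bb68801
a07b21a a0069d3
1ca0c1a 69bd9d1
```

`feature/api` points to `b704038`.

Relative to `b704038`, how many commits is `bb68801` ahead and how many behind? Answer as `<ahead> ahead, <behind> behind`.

Reachable from bb68801: {31976e1, bb68801}.
Reachable from b704038: {0e8c954, 14b3e83, 1ca0c1a, 31976e1, 3506caa, 39674f1, 5c64379, 69bd9d1, 94e0dae, a0069d3, a07b21a, b704038, bb68801, cd47490}.
Only in bb68801's history (ahead): {} — 0.
Only in b704038's history (behind): {0e8c954, 14b3e83, 1ca0c1a, 3506caa, 39674f1, 5c64379, 69bd9d1, 94e0dae, a0069d3, a07b21a, b704038, cd47490} — 12.

0 ahead, 12 behind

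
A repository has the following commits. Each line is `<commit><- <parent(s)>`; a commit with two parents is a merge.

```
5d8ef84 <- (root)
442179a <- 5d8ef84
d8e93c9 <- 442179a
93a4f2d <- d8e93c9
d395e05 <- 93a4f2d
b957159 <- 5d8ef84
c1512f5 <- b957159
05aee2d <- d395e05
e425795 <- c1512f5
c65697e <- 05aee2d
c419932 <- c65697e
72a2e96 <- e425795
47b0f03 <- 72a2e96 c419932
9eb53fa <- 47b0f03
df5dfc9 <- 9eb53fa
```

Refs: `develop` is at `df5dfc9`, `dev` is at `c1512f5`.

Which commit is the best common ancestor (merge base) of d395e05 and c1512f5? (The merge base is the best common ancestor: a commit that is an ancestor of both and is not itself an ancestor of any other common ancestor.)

5d8ef84

Ancestors of d395e05: {442179a, 5d8ef84, 93a4f2d, d395e05, d8e93c9}.
Ancestors of c1512f5: {5d8ef84, b957159, c1512f5}.
Common ancestors: {5d8ef84}.
The only common ancestor is 5d8ef84, so it is the merge base.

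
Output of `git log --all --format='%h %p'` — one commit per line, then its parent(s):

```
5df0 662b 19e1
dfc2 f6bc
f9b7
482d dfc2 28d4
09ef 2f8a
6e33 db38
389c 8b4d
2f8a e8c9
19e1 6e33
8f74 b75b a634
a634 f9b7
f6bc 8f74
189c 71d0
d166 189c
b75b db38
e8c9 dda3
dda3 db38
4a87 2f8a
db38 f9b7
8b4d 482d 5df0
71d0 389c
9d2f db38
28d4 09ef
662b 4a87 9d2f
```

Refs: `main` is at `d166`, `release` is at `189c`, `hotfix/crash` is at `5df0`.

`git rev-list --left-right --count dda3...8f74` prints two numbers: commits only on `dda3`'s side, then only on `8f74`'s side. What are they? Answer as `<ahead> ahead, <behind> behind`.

1 ahead, 3 behind

Reachable from dda3: {db38, dda3, f9b7}.
Reachable from 8f74: {8f74, a634, b75b, db38, f9b7}.
Only in dda3's history (ahead): {dda3} — 1.
Only in 8f74's history (behind): {8f74, a634, b75b} — 3.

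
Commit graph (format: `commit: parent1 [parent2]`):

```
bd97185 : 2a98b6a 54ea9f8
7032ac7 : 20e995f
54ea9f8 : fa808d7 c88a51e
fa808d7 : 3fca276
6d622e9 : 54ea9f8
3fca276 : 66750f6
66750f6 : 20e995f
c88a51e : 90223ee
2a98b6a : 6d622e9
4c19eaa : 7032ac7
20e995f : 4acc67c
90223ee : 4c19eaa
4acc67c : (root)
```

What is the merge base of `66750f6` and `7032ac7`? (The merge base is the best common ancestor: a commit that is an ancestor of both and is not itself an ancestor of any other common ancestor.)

20e995f

Ancestors of 66750f6: {20e995f, 4acc67c, 66750f6}.
Ancestors of 7032ac7: {20e995f, 4acc67c, 7032ac7}.
Common ancestors: {20e995f, 4acc67c}.
Among these, 20e995f is not an ancestor of any other common ancestor — it is the merge base.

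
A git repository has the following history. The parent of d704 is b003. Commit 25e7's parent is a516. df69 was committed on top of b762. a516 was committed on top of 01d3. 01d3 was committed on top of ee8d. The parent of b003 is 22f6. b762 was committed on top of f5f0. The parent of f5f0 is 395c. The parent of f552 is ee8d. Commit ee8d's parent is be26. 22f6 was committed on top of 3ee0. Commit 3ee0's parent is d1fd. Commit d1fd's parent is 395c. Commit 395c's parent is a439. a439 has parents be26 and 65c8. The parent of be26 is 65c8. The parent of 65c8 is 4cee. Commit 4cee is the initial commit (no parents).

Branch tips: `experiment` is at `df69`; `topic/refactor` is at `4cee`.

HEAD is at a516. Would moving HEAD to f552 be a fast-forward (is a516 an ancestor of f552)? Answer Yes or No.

No

A fast-forward from a516 to f552 is possible iff a516 is an ancestor of f552.
Ancestors of f552: {4cee, 65c8, be26, ee8d, f552}.
a516 is not among them, so fast-forward is not possible.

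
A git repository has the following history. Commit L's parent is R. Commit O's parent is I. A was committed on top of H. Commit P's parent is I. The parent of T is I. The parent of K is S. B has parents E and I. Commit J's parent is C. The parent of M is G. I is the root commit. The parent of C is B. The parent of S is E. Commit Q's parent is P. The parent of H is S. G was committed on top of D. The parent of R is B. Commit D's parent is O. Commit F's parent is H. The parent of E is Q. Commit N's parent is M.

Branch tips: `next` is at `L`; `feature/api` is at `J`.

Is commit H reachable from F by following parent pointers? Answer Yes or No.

Yes

Ancestors of F (commits reachable by following parents): {E, F, H, I, P, Q, S}.
H is in that set, so it is an ancestor of F.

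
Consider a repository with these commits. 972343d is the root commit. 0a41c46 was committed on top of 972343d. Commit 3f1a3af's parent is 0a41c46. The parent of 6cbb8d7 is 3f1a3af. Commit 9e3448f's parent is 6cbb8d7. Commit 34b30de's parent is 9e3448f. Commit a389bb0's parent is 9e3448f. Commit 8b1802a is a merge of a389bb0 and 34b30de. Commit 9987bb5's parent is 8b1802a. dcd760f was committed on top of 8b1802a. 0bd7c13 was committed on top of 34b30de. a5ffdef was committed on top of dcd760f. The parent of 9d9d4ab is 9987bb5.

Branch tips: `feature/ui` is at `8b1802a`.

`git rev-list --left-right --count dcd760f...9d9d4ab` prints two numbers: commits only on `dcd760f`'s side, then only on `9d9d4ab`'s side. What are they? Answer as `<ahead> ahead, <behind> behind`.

1 ahead, 2 behind

Reachable from dcd760f: {0a41c46, 34b30de, 3f1a3af, 6cbb8d7, 8b1802a, 972343d, 9e3448f, a389bb0, dcd760f}.
Reachable from 9d9d4ab: {0a41c46, 34b30de, 3f1a3af, 6cbb8d7, 8b1802a, 972343d, 9987bb5, 9d9d4ab, 9e3448f, a389bb0}.
Only in dcd760f's history (ahead): {dcd760f} — 1.
Only in 9d9d4ab's history (behind): {9987bb5, 9d9d4ab} — 2.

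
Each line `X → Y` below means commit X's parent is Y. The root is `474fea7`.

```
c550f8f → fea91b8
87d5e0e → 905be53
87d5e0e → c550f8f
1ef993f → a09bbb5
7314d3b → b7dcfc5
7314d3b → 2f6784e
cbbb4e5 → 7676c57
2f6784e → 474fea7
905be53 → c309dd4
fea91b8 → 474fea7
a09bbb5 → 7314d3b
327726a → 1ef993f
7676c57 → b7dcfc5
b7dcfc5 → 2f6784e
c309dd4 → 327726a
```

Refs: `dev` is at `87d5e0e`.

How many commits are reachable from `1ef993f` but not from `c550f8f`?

5

Reachable from 1ef993f: {1ef993f, 2f6784e, 474fea7, 7314d3b, a09bbb5, b7dcfc5}.
Reachable from c550f8f: {474fea7, c550f8f, fea91b8}.
In 1ef993f's history but not c550f8f's: {1ef993f, 2f6784e, 7314d3b, a09bbb5, b7dcfc5} — 5 commits.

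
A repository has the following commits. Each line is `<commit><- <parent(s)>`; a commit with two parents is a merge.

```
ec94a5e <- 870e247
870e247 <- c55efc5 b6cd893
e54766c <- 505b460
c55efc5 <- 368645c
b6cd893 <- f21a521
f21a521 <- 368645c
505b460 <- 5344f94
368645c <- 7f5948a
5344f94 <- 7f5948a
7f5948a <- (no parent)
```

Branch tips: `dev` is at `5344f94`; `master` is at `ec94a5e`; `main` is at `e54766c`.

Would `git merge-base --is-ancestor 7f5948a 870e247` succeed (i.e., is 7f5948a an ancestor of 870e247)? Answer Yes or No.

Yes

Ancestors of 870e247 (commits reachable by following parents): {368645c, 7f5948a, 870e247, b6cd893, c55efc5, f21a521}.
7f5948a is in that set, so it is an ancestor of 870e247.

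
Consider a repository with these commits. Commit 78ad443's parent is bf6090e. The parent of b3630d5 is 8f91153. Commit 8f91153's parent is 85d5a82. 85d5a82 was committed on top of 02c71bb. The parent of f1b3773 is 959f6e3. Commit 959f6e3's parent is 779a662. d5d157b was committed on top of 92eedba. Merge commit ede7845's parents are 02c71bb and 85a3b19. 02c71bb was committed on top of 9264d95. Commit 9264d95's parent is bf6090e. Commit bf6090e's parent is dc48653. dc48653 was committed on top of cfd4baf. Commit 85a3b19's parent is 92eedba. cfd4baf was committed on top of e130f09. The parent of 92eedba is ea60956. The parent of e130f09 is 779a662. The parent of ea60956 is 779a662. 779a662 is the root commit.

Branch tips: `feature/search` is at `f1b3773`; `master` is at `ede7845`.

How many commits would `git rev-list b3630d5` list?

Walking parent pointers from b3630d5: reachable set = {02c71bb, 779a662, 85d5a82, 8f91153, 9264d95, b3630d5, bf6090e, cfd4baf, dc48653, e130f09}.
That is 10 commits.

10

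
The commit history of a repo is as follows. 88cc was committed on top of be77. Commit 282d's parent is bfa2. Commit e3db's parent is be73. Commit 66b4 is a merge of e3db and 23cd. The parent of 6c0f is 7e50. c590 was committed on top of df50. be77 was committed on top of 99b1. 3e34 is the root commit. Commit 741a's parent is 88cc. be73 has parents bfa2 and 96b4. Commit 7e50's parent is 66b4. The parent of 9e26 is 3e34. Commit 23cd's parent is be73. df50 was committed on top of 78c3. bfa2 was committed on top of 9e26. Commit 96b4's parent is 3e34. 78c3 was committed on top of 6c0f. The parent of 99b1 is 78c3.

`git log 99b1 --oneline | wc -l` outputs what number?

Walking parent pointers from 99b1: reachable set = {23cd, 3e34, 66b4, 6c0f, 78c3, 7e50, 96b4, 99b1, 9e26, be73, bfa2, e3db}.
That is 12 commits.

12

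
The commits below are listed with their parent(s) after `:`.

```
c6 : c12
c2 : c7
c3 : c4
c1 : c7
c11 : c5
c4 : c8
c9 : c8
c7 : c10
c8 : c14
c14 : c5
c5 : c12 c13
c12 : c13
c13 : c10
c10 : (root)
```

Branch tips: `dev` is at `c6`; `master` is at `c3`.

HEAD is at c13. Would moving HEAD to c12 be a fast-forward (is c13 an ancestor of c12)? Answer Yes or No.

Yes

A fast-forward from c13 to c12 is possible iff c13 is an ancestor of c12.
Ancestors of c12: {c10, c12, c13}.
c13 is among them, so fast-forward is possible.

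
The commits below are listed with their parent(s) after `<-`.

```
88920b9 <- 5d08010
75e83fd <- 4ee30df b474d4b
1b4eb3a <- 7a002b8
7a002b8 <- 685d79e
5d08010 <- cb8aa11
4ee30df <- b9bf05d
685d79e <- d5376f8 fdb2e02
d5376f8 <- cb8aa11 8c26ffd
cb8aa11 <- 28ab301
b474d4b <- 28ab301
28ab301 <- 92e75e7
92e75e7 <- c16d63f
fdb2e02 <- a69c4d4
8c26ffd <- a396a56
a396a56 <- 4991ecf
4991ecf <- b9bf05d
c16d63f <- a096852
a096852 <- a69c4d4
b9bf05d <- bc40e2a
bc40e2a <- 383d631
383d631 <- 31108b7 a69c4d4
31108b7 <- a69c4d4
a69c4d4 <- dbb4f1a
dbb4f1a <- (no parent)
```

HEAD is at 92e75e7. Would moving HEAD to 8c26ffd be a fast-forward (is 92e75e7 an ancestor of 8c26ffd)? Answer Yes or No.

No

A fast-forward from 92e75e7 to 8c26ffd is possible iff 92e75e7 is an ancestor of 8c26ffd.
Ancestors of 8c26ffd: {31108b7, 383d631, 4991ecf, 8c26ffd, a396a56, a69c4d4, b9bf05d, bc40e2a, dbb4f1a}.
92e75e7 is not among them, so fast-forward is not possible.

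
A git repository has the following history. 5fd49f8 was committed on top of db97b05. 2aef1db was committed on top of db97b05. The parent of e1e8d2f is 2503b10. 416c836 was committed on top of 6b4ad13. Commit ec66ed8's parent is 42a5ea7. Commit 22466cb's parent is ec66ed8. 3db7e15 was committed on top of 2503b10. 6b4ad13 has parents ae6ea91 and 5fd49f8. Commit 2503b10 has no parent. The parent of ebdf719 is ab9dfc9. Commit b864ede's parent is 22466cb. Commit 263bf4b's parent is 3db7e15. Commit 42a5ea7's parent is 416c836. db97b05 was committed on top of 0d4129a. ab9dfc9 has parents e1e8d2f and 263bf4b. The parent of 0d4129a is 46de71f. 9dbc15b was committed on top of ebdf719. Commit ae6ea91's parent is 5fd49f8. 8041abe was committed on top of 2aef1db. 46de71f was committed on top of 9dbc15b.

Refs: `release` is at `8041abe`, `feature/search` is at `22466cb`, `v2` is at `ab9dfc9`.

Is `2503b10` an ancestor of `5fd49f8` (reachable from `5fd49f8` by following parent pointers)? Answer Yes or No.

Ancestors of 5fd49f8 (commits reachable by following parents): {0d4129a, 2503b10, 263bf4b, 3db7e15, 46de71f, 5fd49f8, 9dbc15b, ab9dfc9, db97b05, e1e8d2f, ebdf719}.
2503b10 is in that set, so it is an ancestor of 5fd49f8.

Yes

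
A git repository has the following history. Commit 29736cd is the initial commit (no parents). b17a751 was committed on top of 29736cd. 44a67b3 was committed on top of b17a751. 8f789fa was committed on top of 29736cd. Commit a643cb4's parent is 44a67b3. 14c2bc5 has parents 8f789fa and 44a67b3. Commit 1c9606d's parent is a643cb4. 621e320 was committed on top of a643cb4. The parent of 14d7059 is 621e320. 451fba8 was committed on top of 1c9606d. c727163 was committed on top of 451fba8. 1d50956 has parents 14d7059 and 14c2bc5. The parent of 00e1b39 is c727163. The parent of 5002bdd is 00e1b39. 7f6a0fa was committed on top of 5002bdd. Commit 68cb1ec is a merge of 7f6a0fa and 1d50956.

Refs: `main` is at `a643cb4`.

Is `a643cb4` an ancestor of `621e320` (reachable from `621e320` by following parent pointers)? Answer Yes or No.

Ancestors of 621e320 (commits reachable by following parents): {29736cd, 44a67b3, 621e320, a643cb4, b17a751}.
a643cb4 is in that set, so it is an ancestor of 621e320.

Yes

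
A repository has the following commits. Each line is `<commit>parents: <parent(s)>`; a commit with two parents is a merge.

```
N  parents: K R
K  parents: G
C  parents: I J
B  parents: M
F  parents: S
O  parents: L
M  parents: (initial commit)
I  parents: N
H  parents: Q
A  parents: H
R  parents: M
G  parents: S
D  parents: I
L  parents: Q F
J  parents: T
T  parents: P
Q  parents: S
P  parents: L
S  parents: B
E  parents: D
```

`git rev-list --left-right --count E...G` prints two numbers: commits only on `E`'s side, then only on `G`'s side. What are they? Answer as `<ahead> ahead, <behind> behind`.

6 ahead, 0 behind

Reachable from E: {B, D, E, G, I, K, M, N, R, S}.
Reachable from G: {B, G, M, S}.
Only in E's history (ahead): {D, E, I, K, N, R} — 6.
Only in G's history (behind): {} — 0.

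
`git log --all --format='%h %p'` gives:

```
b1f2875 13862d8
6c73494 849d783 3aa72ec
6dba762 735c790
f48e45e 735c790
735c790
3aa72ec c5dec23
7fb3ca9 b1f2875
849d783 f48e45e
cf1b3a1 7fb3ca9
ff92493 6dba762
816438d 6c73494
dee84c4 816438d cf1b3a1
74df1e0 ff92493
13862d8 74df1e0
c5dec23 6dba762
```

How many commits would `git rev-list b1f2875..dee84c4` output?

9

Reachable from dee84c4: {13862d8, 3aa72ec, 6c73494, 6dba762, 735c790, 74df1e0, 7fb3ca9, 816438d, 849d783, b1f2875, c5dec23, cf1b3a1, dee84c4, f48e45e, ff92493}.
Reachable from b1f2875: {13862d8, 6dba762, 735c790, 74df1e0, b1f2875, ff92493}.
In dee84c4's history but not b1f2875's: {3aa72ec, 6c73494, 7fb3ca9, 816438d, 849d783, c5dec23, cf1b3a1, dee84c4, f48e45e} — 9 commits.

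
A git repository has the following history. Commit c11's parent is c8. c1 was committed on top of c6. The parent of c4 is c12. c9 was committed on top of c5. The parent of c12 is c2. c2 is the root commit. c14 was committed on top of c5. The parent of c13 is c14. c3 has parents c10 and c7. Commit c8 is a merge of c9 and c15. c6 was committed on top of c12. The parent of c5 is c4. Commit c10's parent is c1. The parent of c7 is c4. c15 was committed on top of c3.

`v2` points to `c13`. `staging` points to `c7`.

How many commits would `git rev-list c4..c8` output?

Reachable from c8: {c1, c10, c12, c15, c2, c3, c4, c5, c6, c7, c8, c9}.
Reachable from c4: {c12, c2, c4}.
In c8's history but not c4's: {c1, c10, c15, c3, c5, c6, c7, c8, c9} — 9 commits.

9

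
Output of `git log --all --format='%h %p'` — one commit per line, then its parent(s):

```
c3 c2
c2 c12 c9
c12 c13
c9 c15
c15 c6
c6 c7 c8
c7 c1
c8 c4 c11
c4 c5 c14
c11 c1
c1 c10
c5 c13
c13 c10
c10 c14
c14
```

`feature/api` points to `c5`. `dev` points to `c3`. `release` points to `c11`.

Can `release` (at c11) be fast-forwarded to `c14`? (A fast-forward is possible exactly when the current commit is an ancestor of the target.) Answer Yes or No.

No

A fast-forward from c11 to c14 is possible iff c11 is an ancestor of c14.
Ancestors of c14: {c14}.
c11 is not among them, so fast-forward is not possible.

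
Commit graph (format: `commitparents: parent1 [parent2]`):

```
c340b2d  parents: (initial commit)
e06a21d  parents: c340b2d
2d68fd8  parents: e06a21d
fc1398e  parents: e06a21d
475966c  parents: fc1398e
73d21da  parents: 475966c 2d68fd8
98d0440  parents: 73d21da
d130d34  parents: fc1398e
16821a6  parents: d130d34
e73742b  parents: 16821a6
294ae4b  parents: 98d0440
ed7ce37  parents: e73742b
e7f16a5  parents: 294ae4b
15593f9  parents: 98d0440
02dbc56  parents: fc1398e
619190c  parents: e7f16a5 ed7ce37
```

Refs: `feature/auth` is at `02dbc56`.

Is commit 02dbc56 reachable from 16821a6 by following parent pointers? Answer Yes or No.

Ancestors of 16821a6: {16821a6, c340b2d, d130d34, e06a21d, fc1398e}.
02dbc56 is not in that set, so it is not an ancestor of 16821a6.

No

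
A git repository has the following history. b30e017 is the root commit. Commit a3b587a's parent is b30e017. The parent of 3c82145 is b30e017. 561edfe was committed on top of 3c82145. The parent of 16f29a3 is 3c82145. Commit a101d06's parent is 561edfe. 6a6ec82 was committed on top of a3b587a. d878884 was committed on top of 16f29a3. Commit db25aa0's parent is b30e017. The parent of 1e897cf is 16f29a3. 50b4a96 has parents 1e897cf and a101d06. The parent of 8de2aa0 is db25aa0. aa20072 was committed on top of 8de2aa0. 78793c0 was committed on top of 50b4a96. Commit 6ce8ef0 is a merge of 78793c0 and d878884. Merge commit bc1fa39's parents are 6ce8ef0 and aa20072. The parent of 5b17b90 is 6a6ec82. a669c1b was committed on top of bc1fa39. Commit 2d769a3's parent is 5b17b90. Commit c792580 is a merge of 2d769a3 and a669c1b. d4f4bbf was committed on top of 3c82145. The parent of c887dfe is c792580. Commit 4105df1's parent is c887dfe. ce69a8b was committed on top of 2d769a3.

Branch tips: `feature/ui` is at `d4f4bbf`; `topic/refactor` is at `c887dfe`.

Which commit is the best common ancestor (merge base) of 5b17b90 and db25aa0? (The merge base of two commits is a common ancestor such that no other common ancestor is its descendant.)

Ancestors of 5b17b90: {5b17b90, 6a6ec82, a3b587a, b30e017}.
Ancestors of db25aa0: {b30e017, db25aa0}.
Common ancestors: {b30e017}.
The only common ancestor is b30e017, so it is the merge base.

b30e017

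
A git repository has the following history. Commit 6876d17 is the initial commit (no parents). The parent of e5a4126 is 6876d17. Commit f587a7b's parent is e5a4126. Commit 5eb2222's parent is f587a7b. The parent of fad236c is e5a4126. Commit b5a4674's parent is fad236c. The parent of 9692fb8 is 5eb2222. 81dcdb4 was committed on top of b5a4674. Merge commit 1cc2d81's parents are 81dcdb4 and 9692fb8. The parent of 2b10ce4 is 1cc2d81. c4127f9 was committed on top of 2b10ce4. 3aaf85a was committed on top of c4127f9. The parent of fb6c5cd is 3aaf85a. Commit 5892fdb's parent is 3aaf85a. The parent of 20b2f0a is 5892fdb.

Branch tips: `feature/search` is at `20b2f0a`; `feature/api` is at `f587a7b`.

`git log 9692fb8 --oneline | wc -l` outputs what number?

5

Walking parent pointers from 9692fb8: reachable set = {5eb2222, 6876d17, 9692fb8, e5a4126, f587a7b}.
That is 5 commits.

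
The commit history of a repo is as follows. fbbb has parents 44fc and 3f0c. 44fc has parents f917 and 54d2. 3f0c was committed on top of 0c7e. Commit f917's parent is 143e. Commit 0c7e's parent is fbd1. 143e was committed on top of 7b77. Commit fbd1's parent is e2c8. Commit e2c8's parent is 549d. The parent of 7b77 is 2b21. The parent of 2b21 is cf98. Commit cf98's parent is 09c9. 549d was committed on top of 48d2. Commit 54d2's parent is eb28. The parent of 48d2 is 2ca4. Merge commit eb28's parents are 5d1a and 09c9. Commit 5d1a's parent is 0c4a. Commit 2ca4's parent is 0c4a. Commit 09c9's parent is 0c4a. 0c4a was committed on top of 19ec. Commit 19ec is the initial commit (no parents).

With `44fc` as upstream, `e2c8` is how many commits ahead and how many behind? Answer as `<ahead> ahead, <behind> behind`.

Reachable from e2c8: {0c4a, 19ec, 2ca4, 48d2, 549d, e2c8}.
Reachable from 44fc: {09c9, 0c4a, 143e, 19ec, 2b21, 44fc, 54d2, 5d1a, 7b77, cf98, eb28, f917}.
Only in e2c8's history (ahead): {2ca4, 48d2, 549d, e2c8} — 4.
Only in 44fc's history (behind): {09c9, 143e, 2b21, 44fc, 54d2, 5d1a, 7b77, cf98, eb28, f917} — 10.

4 ahead, 10 behind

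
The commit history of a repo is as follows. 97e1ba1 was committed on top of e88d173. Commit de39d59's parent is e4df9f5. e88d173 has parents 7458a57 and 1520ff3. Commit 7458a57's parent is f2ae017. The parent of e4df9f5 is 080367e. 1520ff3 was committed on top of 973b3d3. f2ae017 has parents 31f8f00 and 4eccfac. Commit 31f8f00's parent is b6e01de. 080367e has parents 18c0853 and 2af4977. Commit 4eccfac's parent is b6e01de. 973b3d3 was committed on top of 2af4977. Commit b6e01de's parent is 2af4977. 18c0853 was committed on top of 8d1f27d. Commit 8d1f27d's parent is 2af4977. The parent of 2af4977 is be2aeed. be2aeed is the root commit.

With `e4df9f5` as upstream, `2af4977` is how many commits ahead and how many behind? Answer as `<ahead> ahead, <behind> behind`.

Reachable from 2af4977: {2af4977, be2aeed}.
Reachable from e4df9f5: {080367e, 18c0853, 2af4977, 8d1f27d, be2aeed, e4df9f5}.
Only in 2af4977's history (ahead): {} — 0.
Only in e4df9f5's history (behind): {080367e, 18c0853, 8d1f27d, e4df9f5} — 4.

0 ahead, 4 behind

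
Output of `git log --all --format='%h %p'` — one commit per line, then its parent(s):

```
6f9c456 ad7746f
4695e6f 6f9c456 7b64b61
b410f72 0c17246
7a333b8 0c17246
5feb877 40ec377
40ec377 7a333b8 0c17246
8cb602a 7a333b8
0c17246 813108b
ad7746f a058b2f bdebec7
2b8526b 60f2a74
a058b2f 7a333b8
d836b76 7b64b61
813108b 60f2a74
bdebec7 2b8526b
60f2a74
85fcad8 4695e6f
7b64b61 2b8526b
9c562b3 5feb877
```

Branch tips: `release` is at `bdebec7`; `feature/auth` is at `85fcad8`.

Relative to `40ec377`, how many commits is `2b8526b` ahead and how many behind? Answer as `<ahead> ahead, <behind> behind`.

Reachable from 2b8526b: {2b8526b, 60f2a74}.
Reachable from 40ec377: {0c17246, 40ec377, 60f2a74, 7a333b8, 813108b}.
Only in 2b8526b's history (ahead): {2b8526b} — 1.
Only in 40ec377's history (behind): {0c17246, 40ec377, 7a333b8, 813108b} — 4.

1 ahead, 4 behind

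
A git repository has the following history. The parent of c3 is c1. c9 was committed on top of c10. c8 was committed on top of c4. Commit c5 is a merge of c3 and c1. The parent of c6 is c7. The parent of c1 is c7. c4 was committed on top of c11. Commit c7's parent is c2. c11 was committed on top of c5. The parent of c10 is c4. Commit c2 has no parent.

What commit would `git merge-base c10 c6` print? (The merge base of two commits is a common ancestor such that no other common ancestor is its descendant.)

Ancestors of c10: {c1, c10, c11, c2, c3, c4, c5, c7}.
Ancestors of c6: {c2, c6, c7}.
Common ancestors: {c2, c7}.
Among these, c7 is not an ancestor of any other common ancestor — it is the merge base.

c7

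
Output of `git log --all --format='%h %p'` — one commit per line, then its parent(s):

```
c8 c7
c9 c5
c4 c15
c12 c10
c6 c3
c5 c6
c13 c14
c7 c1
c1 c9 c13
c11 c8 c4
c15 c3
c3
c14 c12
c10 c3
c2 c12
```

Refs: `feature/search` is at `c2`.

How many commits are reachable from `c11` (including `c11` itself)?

14

Walking parent pointers from c11: reachable set = {c1, c10, c11, c12, c13, c14, c15, c3, c4, c5, c6, c7, c8, c9}.
That is 14 commits.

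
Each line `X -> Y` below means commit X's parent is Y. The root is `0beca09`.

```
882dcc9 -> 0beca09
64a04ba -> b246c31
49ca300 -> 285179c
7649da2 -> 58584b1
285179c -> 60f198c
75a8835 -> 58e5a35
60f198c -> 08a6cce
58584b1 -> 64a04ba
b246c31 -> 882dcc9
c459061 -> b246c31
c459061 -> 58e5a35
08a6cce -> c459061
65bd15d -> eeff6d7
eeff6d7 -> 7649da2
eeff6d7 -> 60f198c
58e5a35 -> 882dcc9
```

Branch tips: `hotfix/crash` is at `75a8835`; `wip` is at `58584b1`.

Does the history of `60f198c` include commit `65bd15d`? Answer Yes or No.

No

Ancestors of 60f198c: {08a6cce, 0beca09, 58e5a35, 60f198c, 882dcc9, b246c31, c459061}.
65bd15d is not in that set, so it is not an ancestor of 60f198c.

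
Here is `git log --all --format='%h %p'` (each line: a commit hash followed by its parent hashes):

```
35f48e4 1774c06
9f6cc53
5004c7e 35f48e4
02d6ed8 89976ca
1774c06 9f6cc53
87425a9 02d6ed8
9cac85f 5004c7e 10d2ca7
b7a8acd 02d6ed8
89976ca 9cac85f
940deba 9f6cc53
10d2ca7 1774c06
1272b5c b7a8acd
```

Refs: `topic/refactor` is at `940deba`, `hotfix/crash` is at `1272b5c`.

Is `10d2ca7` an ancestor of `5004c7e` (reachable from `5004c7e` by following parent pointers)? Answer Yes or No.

Ancestors of 5004c7e: {1774c06, 35f48e4, 5004c7e, 9f6cc53}.
10d2ca7 is not in that set, so it is not an ancestor of 5004c7e.

No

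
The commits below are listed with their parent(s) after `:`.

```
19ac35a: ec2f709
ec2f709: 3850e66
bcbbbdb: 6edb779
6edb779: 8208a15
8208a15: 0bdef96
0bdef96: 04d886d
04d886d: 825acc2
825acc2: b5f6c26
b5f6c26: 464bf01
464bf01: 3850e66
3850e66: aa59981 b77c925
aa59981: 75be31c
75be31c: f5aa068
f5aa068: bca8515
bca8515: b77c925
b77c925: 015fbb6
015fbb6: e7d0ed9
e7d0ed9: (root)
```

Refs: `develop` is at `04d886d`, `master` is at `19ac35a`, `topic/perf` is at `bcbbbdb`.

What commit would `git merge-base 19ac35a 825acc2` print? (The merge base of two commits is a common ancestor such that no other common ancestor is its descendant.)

3850e66

Ancestors of 19ac35a: {015fbb6, 19ac35a, 3850e66, 75be31c, aa59981, b77c925, bca8515, e7d0ed9, ec2f709, f5aa068}.
Ancestors of 825acc2: {015fbb6, 3850e66, 464bf01, 75be31c, 825acc2, aa59981, b5f6c26, b77c925, bca8515, e7d0ed9, f5aa068}.
Common ancestors: {015fbb6, 3850e66, 75be31c, aa59981, b77c925, bca8515, e7d0ed9, f5aa068}.
Among these, 3850e66 is not an ancestor of any other common ancestor — it is the merge base.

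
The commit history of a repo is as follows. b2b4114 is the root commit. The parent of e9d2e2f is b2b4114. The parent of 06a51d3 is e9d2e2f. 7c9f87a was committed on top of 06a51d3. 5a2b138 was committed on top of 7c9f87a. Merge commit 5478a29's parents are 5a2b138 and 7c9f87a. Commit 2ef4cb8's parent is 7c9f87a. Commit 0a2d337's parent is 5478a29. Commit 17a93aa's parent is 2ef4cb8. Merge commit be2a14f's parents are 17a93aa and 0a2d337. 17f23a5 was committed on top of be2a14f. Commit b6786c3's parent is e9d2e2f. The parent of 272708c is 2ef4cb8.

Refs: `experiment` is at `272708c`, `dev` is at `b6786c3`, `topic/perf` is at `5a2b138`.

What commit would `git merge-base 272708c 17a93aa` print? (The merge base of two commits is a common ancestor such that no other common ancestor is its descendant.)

2ef4cb8

Ancestors of 272708c: {06a51d3, 272708c, 2ef4cb8, 7c9f87a, b2b4114, e9d2e2f}.
Ancestors of 17a93aa: {06a51d3, 17a93aa, 2ef4cb8, 7c9f87a, b2b4114, e9d2e2f}.
Common ancestors: {06a51d3, 2ef4cb8, 7c9f87a, b2b4114, e9d2e2f}.
Among these, 2ef4cb8 is not an ancestor of any other common ancestor — it is the merge base.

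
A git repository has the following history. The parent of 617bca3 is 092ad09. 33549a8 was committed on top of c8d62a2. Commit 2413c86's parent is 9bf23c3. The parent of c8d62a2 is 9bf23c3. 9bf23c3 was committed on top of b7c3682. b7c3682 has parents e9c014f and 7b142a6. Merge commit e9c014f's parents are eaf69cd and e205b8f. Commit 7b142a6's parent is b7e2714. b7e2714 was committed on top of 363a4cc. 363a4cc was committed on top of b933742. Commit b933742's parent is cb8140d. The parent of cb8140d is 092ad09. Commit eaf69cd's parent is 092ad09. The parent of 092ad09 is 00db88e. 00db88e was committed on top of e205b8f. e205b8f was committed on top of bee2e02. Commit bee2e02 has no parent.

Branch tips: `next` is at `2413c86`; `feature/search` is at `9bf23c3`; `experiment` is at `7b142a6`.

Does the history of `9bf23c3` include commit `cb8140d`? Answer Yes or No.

Ancestors of 9bf23c3 (commits reachable by following parents): {00db88e, 092ad09, 363a4cc, 7b142a6, 9bf23c3, b7c3682, b7e2714, b933742, bee2e02, cb8140d, e205b8f, e9c014f, eaf69cd}.
cb8140d is in that set, so it is an ancestor of 9bf23c3.

Yes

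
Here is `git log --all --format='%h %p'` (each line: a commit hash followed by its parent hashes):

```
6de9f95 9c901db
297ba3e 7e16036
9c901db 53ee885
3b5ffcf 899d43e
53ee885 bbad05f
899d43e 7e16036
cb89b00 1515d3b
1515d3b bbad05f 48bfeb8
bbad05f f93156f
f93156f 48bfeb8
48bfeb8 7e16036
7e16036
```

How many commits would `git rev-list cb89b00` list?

6

Walking parent pointers from cb89b00: reachable set = {1515d3b, 48bfeb8, 7e16036, bbad05f, cb89b00, f93156f}.
That is 6 commits.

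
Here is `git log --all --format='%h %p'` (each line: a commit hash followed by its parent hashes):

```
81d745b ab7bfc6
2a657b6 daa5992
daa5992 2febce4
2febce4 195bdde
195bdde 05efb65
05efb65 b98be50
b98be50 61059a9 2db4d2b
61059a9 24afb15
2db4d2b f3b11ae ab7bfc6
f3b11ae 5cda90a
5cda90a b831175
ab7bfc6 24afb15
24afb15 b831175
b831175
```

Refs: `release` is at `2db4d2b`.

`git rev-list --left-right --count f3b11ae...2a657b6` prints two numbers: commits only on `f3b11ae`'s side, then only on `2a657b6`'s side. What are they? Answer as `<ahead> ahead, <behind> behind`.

0 ahead, 10 behind

Reachable from f3b11ae: {5cda90a, b831175, f3b11ae}.
Reachable from 2a657b6: {05efb65, 195bdde, 24afb15, 2a657b6, 2db4d2b, 2febce4, 5cda90a, 61059a9, ab7bfc6, b831175, b98be50, daa5992, f3b11ae}.
Only in f3b11ae's history (ahead): {} — 0.
Only in 2a657b6's history (behind): {05efb65, 195bdde, 24afb15, 2a657b6, 2db4d2b, 2febce4, 61059a9, ab7bfc6, b98be50, daa5992} — 10.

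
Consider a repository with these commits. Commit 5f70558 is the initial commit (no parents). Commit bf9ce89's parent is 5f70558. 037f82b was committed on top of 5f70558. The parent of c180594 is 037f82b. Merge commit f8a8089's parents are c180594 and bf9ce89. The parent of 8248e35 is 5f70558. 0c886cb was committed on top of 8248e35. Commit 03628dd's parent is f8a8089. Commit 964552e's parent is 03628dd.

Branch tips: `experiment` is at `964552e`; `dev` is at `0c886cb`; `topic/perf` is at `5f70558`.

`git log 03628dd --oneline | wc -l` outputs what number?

6

Walking parent pointers from 03628dd: reachable set = {03628dd, 037f82b, 5f70558, bf9ce89, c180594, f8a8089}.
That is 6 commits.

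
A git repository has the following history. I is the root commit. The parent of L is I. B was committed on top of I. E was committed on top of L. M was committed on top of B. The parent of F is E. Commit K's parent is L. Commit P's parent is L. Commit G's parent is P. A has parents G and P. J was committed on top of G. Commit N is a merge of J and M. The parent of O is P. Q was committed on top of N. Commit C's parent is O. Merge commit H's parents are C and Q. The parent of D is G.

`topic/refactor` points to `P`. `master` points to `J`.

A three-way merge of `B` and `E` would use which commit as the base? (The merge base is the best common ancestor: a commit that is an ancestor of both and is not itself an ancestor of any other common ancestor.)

Ancestors of B: {B, I}.
Ancestors of E: {E, I, L}.
Common ancestors: {I}.
The only common ancestor is I, so it is the merge base.

I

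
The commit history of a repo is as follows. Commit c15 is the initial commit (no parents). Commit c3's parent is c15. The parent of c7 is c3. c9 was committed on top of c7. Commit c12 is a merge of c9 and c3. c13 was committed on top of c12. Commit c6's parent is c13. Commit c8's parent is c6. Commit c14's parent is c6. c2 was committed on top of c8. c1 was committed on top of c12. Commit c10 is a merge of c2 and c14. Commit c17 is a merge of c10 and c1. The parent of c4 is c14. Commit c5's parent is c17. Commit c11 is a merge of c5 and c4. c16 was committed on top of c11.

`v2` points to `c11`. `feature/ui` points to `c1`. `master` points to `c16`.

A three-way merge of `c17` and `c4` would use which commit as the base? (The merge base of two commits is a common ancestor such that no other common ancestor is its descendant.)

c14

Ancestors of c17: {c1, c10, c12, c13, c14, c15, c17, c2, c3, c6, c7, c8, c9}.
Ancestors of c4: {c12, c13, c14, c15, c3, c4, c6, c7, c9}.
Common ancestors: {c12, c13, c14, c15, c3, c6, c7, c9}.
Among these, c14 is not an ancestor of any other common ancestor — it is the merge base.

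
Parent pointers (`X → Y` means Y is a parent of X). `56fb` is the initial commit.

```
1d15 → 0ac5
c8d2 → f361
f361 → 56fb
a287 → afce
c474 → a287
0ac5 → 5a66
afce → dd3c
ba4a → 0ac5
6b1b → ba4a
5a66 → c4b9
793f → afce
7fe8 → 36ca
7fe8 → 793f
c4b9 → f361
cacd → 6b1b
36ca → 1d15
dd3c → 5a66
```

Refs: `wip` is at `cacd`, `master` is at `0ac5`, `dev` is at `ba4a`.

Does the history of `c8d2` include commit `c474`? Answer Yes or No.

Ancestors of c8d2: {56fb, c8d2, f361}.
c474 is not in that set, so it is not an ancestor of c8d2.

No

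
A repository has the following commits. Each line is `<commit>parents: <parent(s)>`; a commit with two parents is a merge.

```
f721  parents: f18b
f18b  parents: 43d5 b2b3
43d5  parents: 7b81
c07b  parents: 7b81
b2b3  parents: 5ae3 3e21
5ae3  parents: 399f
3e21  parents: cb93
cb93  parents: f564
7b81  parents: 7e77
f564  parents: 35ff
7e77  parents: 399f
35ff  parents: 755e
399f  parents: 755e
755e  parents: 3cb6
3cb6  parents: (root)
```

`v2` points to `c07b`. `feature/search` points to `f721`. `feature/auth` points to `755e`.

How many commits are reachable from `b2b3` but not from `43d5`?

6

Reachable from b2b3: {35ff, 399f, 3cb6, 3e21, 5ae3, 755e, b2b3, cb93, f564}.
Reachable from 43d5: {399f, 3cb6, 43d5, 755e, 7b81, 7e77}.
In b2b3's history but not 43d5's: {35ff, 3e21, 5ae3, b2b3, cb93, f564} — 6 commits.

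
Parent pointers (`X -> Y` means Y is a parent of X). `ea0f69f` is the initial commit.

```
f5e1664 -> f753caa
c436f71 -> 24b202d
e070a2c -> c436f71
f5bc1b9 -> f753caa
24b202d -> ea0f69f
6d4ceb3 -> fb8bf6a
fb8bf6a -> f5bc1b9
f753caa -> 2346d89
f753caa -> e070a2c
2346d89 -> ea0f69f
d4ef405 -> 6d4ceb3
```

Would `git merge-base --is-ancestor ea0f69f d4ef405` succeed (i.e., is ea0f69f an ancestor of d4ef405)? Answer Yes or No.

Ancestors of d4ef405 (commits reachable by following parents): {2346d89, 24b202d, 6d4ceb3, c436f71, d4ef405, e070a2c, ea0f69f, f5bc1b9, f753caa, fb8bf6a}.
ea0f69f is in that set, so it is an ancestor of d4ef405.

Yes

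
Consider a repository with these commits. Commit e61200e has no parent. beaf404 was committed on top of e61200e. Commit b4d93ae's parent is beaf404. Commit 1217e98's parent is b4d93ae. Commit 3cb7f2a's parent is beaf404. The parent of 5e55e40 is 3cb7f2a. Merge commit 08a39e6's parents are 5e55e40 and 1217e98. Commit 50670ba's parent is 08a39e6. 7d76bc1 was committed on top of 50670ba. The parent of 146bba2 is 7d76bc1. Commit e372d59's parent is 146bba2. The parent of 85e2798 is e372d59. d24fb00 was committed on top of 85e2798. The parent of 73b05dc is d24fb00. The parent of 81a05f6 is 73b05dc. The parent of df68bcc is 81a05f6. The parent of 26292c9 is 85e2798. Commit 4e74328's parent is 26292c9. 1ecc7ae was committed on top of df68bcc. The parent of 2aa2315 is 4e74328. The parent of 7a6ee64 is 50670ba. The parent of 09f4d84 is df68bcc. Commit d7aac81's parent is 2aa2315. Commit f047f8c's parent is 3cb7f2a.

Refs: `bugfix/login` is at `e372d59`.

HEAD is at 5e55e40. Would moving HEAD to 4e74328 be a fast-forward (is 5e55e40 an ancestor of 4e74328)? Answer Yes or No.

A fast-forward from 5e55e40 to 4e74328 is possible iff 5e55e40 is an ancestor of 4e74328.
Ancestors of 4e74328: {08a39e6, 1217e98, 146bba2, 26292c9, 3cb7f2a, 4e74328, 50670ba, 5e55e40, 7d76bc1, 85e2798, b4d93ae, beaf404, e372d59, e61200e}.
5e55e40 is among them, so fast-forward is possible.

Yes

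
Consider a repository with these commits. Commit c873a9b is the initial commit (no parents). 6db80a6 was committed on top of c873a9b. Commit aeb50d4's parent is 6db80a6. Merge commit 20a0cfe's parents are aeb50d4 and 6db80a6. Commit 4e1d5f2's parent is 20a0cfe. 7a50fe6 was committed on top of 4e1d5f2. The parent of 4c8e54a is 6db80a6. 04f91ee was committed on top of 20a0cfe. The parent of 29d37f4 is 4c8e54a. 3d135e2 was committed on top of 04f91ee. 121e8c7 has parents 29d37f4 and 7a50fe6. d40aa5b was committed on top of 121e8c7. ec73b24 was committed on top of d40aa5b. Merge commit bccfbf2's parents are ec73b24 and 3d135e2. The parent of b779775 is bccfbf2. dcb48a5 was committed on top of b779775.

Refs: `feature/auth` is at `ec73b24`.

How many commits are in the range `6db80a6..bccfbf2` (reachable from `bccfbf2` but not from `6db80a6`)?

Reachable from bccfbf2: {04f91ee, 121e8c7, 20a0cfe, 29d37f4, 3d135e2, 4c8e54a, 4e1d5f2, 6db80a6, 7a50fe6, aeb50d4, bccfbf2, c873a9b, d40aa5b, ec73b24}.
Reachable from 6db80a6: {6db80a6, c873a9b}.
In bccfbf2's history but not 6db80a6's: {04f91ee, 121e8c7, 20a0cfe, 29d37f4, 3d135e2, 4c8e54a, 4e1d5f2, 7a50fe6, aeb50d4, bccfbf2, d40aa5b, ec73b24} — 12 commits.

12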